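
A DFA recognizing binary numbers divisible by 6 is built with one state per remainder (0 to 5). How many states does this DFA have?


Divisibility by 6 is tracked via the remainder mod 6: 0, 1, ..., 5
The construction assigns one state to each remainder
Number of remainders = 6

6


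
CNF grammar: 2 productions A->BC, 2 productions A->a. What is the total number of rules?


CNF allows two rule forms:
  A -> BC (binary): 2 rules
  A -> a (terminal): 2 rules
Total = 2 + 2 = 4

4


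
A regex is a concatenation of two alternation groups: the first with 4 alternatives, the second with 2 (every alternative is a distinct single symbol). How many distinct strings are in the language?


First group: 4 alternatives
Second group: 2 alternatives
Concatenation: each choice from group 1 pairs with each from group 2
Total = 4 x 2 = 8

8


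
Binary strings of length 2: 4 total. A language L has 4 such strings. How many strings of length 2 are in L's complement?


Alphabet: {0,1}
String length: 2
Total strings of length 2 = 2^2 = 4
Strings in L = 4
Complement = total - |L|
= 4 - 4
= 0

0


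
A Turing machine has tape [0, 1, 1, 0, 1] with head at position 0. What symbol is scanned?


Tape: [0, 1, 1, 0, 1]
Positions: 0 1 2 3 4
Values:    0 1 1 0 1
Head at position 0
tape[0] = 0

0


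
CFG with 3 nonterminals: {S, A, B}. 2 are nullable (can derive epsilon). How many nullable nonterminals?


Nonterminals: {S, A, B}
A nonterminal is nullable if it can derive epsilon
Counting nullable nonterminals: 2
Total nullable = 2

2


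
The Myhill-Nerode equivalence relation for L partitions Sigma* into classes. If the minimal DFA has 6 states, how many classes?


Myhill-Nerode theorem:
Number of equivalence classes = number of states in minimal DFA
Minimal DFA states = 6
Therefore equivalence classes = 6

6


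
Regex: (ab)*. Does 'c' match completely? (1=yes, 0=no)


Pattern: (ab)*
String: 'c'
Pattern requires: zero or more repetitions of 'ab'
Length 1 is odd -> cannot be (ab)* -> no match
Result: 0

0


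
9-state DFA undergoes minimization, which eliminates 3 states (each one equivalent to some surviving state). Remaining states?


Original DFA: 9 states
Redundant states removed: 3
Minimized states = original - removed
= 9 - 3
= 6

6


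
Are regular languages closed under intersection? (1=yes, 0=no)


Regular languages are closed under all standard operations:
- Union: Yes (product construction)
- Intersection: Yes (product construction)
- Complement: Yes (swap accept/reject)
- Concatenation: Yes (NFA construction)
Operation: intersection -> Closed

1


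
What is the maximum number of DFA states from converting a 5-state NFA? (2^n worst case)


NFA has 5 states
Subset construction: each DFA state = subset of NFA states
Maximum subsets = 2^5
2^5 = 32

32


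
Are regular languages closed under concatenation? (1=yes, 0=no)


Regular languages are closed under:
- Union (DFA product construction)
- Intersection (DFA product construction)
- Complement (swap accept/reject states)
- Concatenation (NFA construction)
- Kleene star (NFA construction)
concatenation is in this list
Therefore: closed

1


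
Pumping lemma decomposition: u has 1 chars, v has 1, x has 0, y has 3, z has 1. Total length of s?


|s| = |u| + |v| + |x| + |y| + |z|
= 1 + 1 + 0 + 3 + 1
= 2 + 0 + 4
= 2 + 4
= 6

6


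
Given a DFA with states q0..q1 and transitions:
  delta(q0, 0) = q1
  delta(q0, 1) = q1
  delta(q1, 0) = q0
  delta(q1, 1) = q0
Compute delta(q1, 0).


Looking up transition function:
delta(q1, 0) in the table
Row: q1, Column: 0
Result: q0

q0


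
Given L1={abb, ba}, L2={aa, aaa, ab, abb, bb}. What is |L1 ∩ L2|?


L1 = {abb, ba}
L2 = {aa, aaa, ab, abb, bb}
Checking each string in L1 against L2:
  'abb': in L2? Yes
  'ba': in L2? No
Intersection = {abb}
|L1 ∩ L2| = 1

1


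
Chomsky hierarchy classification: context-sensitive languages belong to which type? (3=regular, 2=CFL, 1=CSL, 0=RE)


Chomsky hierarchy levels:
  Type 3: Regular (DFA/NFA/regex)
  Type 2: Context-free (PDA)
  Type 1: Context-sensitive
  Type 0: Recursively enumerable (TM)
'context-sensitive' corresponds to Type 1

1


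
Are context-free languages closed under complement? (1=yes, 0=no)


CFL closure properties:
  Closed under: union, concatenation, Kleene star
  NOT closed under: intersection, complement
Operation 'complement' is in not-closed list -> No (not closed)

0


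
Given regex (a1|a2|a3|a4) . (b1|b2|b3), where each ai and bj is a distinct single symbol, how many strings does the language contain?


First group: 4 alternatives
Second group: 3 alternatives
Concatenation: each choice from group 1 pairs with each from group 2
Total = 4 x 3 = 12

12


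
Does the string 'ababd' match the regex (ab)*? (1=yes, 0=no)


Pattern: (ab)*
String: 'ababd'
Pattern requires: zero or more repetitions of 'ab'
Length 5 is odd -> cannot be (ab)* -> no match
Result: 0

0


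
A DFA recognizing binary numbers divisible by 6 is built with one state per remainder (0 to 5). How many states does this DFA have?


Divisibility by 6 is tracked via the remainder mod 6: 0, 1, ..., 5
The construction assigns one state to each remainder
Number of remainders = 6

6


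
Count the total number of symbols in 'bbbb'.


String: 'bbbb'
Counting characters:
  'b' appears 4 time(s)
Total length = 0 + 4 = 4

4


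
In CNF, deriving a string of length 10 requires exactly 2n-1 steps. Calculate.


Chomsky Normal Form derivation:
String length n = 10
Each step either:
  - Splits a nonterminal into two (n-1 such steps)
  - Converts a nonterminal to terminal (n such steps)
Total = (n-1) + n = 2n - 1
= 2(10) - 1
= 20 - 1
= 19

19


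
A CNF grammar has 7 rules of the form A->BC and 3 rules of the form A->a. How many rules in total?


CNF allows two rule forms:
  A -> BC (binary): 7 rules
  A -> a (terminal): 3 rules
Total = 7 + 3 = 10

10


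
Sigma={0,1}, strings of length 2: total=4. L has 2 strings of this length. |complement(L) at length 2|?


Alphabet: {0,1}
String length: 2
Total strings of length 2 = 2^2 = 4
Strings in L = 2
Complement = total - |L|
= 4 - 2
= 2

2


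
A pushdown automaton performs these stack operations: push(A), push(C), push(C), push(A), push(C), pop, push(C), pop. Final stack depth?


Tracing stack operations:
  push(A) -> stack = [A], depth=1
  push(C) -> stack = [A,C], depth=2
  push(C) -> stack = [A,C,C], depth=3
  push(A) -> stack = [A,C,C,A], depth=4
  push(C) -> stack = [A,C,C,A,C], depth=5
  pop -> removed C, stack = [A,C,C,A], depth=4
  push(C) -> stack = [A,C,C,A,C], depth=5
  pop -> removed C, stack = [A,C,C,A], depth=4
Final depth = 4

4


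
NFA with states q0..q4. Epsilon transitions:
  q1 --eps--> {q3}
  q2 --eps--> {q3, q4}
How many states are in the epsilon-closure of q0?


Starting from q0
Initialize closure = {q0}
q0 has no outgoing epsilon transitions -> nothing to add
Final closure: {q0}
Size = 1

1


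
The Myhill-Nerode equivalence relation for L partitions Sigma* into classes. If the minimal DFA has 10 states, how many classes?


Myhill-Nerode theorem:
Number of equivalence classes = number of states in minimal DFA
Minimal DFA states = 10
Therefore equivalence classes = 10

10


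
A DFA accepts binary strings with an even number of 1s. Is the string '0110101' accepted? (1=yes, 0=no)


DFA has 2 states: q_even (start, accept=yes) and q_odd
Processing string '0110101' character by character:
  Position 0: read '0', 1-count=0 -> q_even (no change)
  Position 1: read '1', 1-count=1 -> q_odd
  Position 2: read '1', 1-count=2 -> q_even
  Position 3: read '0', 1-count=2 -> q_even (no change)
  Position 4: read '1', 1-count=3 -> q_odd
  Position 5: read '0', 1-count=3 -> q_odd (no change)
  Position 6: read '1', 1-count=4 -> q_even
Final state: q_even, total 1s = 4 (even); the DFA requires an even count -> accept

1


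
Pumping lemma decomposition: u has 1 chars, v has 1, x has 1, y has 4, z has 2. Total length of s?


|s| = |u| + |v| + |x| + |y| + |z|
= 1 + 1 + 1 + 4 + 2
= 2 + 1 + 6
= 3 + 6
= 9

9


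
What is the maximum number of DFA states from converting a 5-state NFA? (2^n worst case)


NFA has 5 states
Subset construction: each DFA state = subset of NFA states
Maximum subsets = 2^5
2^5 = 32

32


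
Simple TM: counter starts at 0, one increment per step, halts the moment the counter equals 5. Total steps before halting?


Counter starts at 0. Counting sequence:
  Step 1: counter = 1
  Step 2: counter = 2
  Step 3: counter = 3
  Step 4: counter = 4
  Step 5: counter = 5
Counter reached 5 -> halt
Total steps = 5

5


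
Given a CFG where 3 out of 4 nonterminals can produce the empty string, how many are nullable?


Nonterminals: {S, A, B, C}
A nonterminal is nullable if it can derive epsilon
Counting nullable nonterminals: 3
Total nullable = 3

3


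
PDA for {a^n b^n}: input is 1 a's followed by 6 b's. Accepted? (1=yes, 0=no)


Language requires equal numbers of a's and b's
PDA pushes for each 'a', pops for each 'b'
Number of a's = 1
Number of b's = 6
1 != 6 -> Reject

0


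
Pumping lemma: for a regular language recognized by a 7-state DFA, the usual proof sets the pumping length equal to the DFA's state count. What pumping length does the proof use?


Pumping lemma for regular languages (standard proof):
Take p = |Q|, the number of DFA states.
Any string of length >= |Q| passes through |Q|+1 states while reading its first |Q| symbols,
so by pigeonhole some state repeats, giving the loop that can be pumped.
Here |Q| = 7
Therefore the proof uses p = 7

7


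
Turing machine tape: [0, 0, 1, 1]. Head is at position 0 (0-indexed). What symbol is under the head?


Tape: [0, 0, 1, 1]
Positions: 0 1 2 3
Values:    0 0 1 1
Head at position 0
tape[0] = 0

0


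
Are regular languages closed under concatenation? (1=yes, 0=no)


Regular languages are closed under:
- Union (DFA product construction)
- Intersection (DFA product construction)
- Complement (swap accept/reject states)
- Concatenation (NFA construction)
- Kleene star (NFA construction)
concatenation is in this list
Therefore: closed

1


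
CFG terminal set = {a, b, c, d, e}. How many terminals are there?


Terminal symbols: a, b, c, d, e
Counting each: a (#1), b (#2), c (#3), d (#4), e (#5)
Total = 5

5


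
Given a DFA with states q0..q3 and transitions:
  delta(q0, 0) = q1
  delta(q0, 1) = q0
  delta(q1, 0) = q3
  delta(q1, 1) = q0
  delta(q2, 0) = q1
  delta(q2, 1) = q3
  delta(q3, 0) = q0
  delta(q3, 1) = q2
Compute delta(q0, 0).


Looking up transition function:
delta(q0, 0) in the table
Row: q0, Column: 0
Result: q1

q1


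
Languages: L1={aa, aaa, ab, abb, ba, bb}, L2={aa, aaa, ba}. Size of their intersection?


L1 = {aa, aaa, ab, abb, ba, bb}
L2 = {aa, aaa, ba}
Checking each string in L1 against L2:
  'aa': in L2? Yes
  'aaa': in L2? Yes
  'ab': in L2? No
  'abb': in L2? No
  'ba': in L2? Yes
  'bb': in L2? No
Intersection = {aa, aaa, ba}
|L1 ∩ L2| = 3

3


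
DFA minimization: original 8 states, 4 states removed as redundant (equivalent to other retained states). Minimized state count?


Original DFA: 8 states
Redundant states removed: 4
Minimized states = original - removed
= 8 - 4
= 4

4


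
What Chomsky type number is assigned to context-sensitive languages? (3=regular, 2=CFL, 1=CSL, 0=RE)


Chomsky hierarchy levels:
  Type 3: Regular (DFA/NFA/regex)
  Type 2: Context-free (PDA)
  Type 1: Context-sensitive
  Type 0: Recursively enumerable (TM)
'context-sensitive' corresponds to Type 1

1


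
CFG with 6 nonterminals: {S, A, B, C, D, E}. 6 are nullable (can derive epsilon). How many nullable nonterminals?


Nonterminals: {S, A, B, C, D, E}
A nonterminal is nullable if it can derive epsilon
Counting nullable nonterminals: 6
Total nullable = 6

6


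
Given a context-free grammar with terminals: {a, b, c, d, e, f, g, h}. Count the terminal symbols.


Terminal symbols: a, b, c, d, e, f, g, h
Counting each: a (#1), b (#2), c (#3), d (#4), e (#5), f (#6), g (#7), h (#8)
Total = 8

8


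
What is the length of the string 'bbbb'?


String: 'bbbb'
Counting characters:
  'b' appears 4 time(s)
Total length = 0 + 4 = 4

4


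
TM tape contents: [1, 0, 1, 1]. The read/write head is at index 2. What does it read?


Tape: [1, 0, 1, 1]
Positions: 0 1 2 3
Values:    1 0 1 1
Head at position 2
tape[2] = 1

1


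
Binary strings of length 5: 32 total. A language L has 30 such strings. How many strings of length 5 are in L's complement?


Alphabet: {0,1}
String length: 5
Total strings of length 5 = 2^5 = 32
Strings in L = 30
Complement = total - |L|
= 32 - 30
= 2

2


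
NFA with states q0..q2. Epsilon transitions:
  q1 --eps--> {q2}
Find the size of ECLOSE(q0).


Starting from q0
Initialize closure = {q0}
q0 has no outgoing epsilon transitions -> nothing to add
Final closure: {q0}
Size = 1

1


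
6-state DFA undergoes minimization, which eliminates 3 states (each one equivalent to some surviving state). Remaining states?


Original DFA: 6 states
Redundant states removed: 3
Minimized states = original - removed
= 6 - 3
= 3

3


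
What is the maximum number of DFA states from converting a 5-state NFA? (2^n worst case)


NFA has 5 states
Subset construction: each DFA state = subset of NFA states
Maximum subsets = 2^5
2^5 = 32

32


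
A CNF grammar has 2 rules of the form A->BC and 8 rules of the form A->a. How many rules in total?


CNF allows two rule forms:
  A -> BC (binary): 2 rules
  A -> a (terminal): 8 rules
Total = 2 + 8 = 10

10


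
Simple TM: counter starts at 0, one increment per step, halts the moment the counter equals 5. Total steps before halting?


Counter starts at 0. Counting sequence:
  Step 1: counter = 1
  Step 2: counter = 2
  Step 3: counter = 3
  Step 4: counter = 4
  Step 5: counter = 5
Counter reached 5 -> halt
Total steps = 5

5


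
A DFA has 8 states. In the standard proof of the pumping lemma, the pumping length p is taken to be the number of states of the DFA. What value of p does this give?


Pumping lemma for regular languages (standard proof):
Take p = |Q|, the number of DFA states.
Any string of length >= |Q| passes through |Q|+1 states while reading its first |Q| symbols,
so by pigeonhole some state repeats, giving the loop that can be pumped.
Here |Q| = 8
Therefore the proof uses p = 8

8


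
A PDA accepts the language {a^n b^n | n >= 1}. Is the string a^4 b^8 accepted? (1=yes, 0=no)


Language requires equal numbers of a's and b's
PDA pushes for each 'a', pops for each 'b'
Number of a's = 4
Number of b's = 8
4 != 8 -> Reject

0


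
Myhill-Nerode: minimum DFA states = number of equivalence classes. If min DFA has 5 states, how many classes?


Myhill-Nerode theorem:
Number of equivalence classes = number of states in minimal DFA
Minimal DFA states = 5
Therefore equivalence classes = 5

5


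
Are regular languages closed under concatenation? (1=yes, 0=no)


Regular languages are closed under:
- Union (DFA product construction)
- Intersection (DFA product construction)
- Complement (swap accept/reject states)
- Concatenation (NFA construction)
- Kleene star (NFA construction)
concatenation is in this list
Therefore: closed

1


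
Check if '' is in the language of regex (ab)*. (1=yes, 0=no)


Pattern: (ab)*
String: ''
Pattern requires: zero or more repetitions of 'ab'
Pairs: []
All pairs are 'ab'? Yes
Result: 1

1


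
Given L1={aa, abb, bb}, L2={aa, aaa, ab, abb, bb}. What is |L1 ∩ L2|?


L1 = {aa, abb, bb}
L2 = {aa, aaa, ab, abb, bb}
Checking each string in L1 against L2:
  'aa': in L2? Yes
  'abb': in L2? Yes
  'bb': in L2? Yes
Intersection = {aa, abb, bb}
|L1 ∩ L2| = 3

3


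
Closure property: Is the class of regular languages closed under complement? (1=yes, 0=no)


Regular languages are closed under all standard operations:
- Union: Yes (product construction)
- Intersection: Yes (product construction)
- Complement: Yes (swap accept/reject)
- Concatenation: Yes (NFA construction)
Operation: complement -> Closed

1


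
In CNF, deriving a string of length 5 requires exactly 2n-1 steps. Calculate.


Chomsky Normal Form derivation:
String length n = 5
Each step either:
  - Splits a nonterminal into two (n-1 such steps)
  - Converts a nonterminal to terminal (n such steps)
Total = (n-1) + n = 2n - 1
= 2(5) - 1
= 10 - 1
= 9

9


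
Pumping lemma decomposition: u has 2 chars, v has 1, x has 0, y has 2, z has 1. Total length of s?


|s| = |u| + |v| + |x| + |y| + |z|
= 2 + 1 + 0 + 2 + 1
= 3 + 0 + 3
= 3 + 3
= 6

6


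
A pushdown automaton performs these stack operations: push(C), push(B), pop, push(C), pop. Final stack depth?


Tracing stack operations:
  push(C) -> stack = [C], depth=1
  push(B) -> stack = [C,B], depth=2
  pop -> removed B, stack = [C], depth=1
  push(C) -> stack = [C,C], depth=2
  pop -> removed C, stack = [C], depth=1
Final depth = 1

1


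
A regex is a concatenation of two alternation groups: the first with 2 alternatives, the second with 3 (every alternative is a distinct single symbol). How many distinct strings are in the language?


First group: 2 alternatives
Second group: 3 alternatives
Concatenation: each choice from group 1 pairs with each from group 2
Total = 2 x 3 = 6

6


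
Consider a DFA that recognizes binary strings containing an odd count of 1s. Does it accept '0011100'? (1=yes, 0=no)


DFA has 2 states: q_even (start, accept=no) and q_odd
Processing string '0011100' character by character:
  Position 0: read '0', 1-count=0 -> q_even (no change)
  Position 1: read '0', 1-count=0 -> q_even (no change)
  Position 2: read '1', 1-count=1 -> q_odd
  Position 3: read '1', 1-count=2 -> q_even
  Position 4: read '1', 1-count=3 -> q_odd
  Position 5: read '0', 1-count=3 -> q_odd (no change)
  Position 6: read '0', 1-count=3 -> q_odd (no change)
Final state: q_odd, total 1s = 3 (odd); the DFA requires an odd count -> accept

1


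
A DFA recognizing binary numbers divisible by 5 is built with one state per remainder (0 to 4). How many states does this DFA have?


Divisibility by 5 is tracked via the remainder mod 5: 0, 1, ..., 4
The construction assigns one state to each remainder
Number of remainders = 5

5


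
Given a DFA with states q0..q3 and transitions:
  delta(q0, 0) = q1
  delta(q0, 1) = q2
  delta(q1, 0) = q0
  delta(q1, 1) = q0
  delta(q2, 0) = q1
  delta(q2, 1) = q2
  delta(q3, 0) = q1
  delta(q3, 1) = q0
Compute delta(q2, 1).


Looking up transition function:
delta(q2, 1) in the table
Row: q2, Column: 1
Result: q2

q2


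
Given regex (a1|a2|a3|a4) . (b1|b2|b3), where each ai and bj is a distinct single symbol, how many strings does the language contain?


First group: 4 alternatives
Second group: 3 alternatives
Concatenation: each choice from group 1 pairs with each from group 2
Total = 4 x 3 = 12

12


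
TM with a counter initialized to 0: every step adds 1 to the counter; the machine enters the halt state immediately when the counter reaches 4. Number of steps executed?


Counter starts at 0. Counting sequence:
  Step 1: counter = 1
  Step 2: counter = 2
  Step 3: counter = 3
  Step 4: counter = 4
Counter reached 4 -> halt
Total steps = 4

4


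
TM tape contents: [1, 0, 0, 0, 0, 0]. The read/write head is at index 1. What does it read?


Tape: [1, 0, 0, 0, 0, 0]
Positions: 0 1 2 3 4 5
Values:    1 0 0 0 0 0
Head at position 1
tape[1] = 0

0


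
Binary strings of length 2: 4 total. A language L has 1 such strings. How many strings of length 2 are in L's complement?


Alphabet: {0,1}
String length: 2
Total strings of length 2 = 2^2 = 4
Strings in L = 1
Complement = total - |L|
= 4 - 1
= 3

3


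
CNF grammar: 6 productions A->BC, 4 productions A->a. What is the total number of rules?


CNF allows two rule forms:
  A -> BC (binary): 6 rules
  A -> a (terminal): 4 rules
Total = 6 + 4 = 10

10


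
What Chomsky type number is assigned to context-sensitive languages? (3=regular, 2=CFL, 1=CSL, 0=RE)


Chomsky hierarchy levels:
  Type 3: Regular (DFA/NFA/regex)
  Type 2: Context-free (PDA)
  Type 1: Context-sensitive
  Type 0: Recursively enumerable (TM)
'context-sensitive' corresponds to Type 1

1


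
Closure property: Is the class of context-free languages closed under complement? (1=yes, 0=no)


CFL closure properties:
  Closed under: union, concatenation, Kleene star
  NOT closed under: intersection, complement
Operation 'complement' is in not-closed list -> No (not closed)

0


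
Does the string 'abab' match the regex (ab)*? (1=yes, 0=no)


Pattern: (ab)*
String: 'abab'
Pattern requires: zero or more repetitions of 'ab'
Pairs: ['ab', 'ab']
All pairs are 'ab'? Yes
Result: 1

1


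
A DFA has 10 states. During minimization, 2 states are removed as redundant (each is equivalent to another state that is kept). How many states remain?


Original DFA: 10 states
Redundant states removed: 2
Minimized states = original - removed
= 10 - 2
= 8

8


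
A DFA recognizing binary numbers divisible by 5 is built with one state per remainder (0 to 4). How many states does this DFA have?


Divisibility by 5 is tracked via the remainder mod 5: 0, 1, ..., 4
The construction assigns one state to each remainder
Number of remainders = 5

5


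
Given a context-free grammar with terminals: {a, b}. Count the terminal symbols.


Terminal symbols: a, b
Counting each: a (#1), b (#2)
Total = 2

2


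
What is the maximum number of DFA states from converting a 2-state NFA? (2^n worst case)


NFA has 2 states
Subset construction: each DFA state = subset of NFA states
Maximum subsets = 2^2
2^2 = 4

4


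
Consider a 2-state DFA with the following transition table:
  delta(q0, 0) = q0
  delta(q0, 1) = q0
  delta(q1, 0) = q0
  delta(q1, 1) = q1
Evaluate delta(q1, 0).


Looking up transition function:
delta(q1, 0) in the table
Row: q1, Column: 0
Result: q0

q0


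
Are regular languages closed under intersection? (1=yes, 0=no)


Regular languages are closed under:
- Union (DFA product construction)
- Intersection (DFA product construction)
- Complement (swap accept/reject states)
- Concatenation (NFA construction)
- Kleene star (NFA construction)
intersection is in this list
Therefore: closed

1


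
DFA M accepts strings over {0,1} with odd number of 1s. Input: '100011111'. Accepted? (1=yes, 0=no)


DFA has 2 states: q_even (start, accept=no) and q_odd
Processing string '100011111' character by character:
  Position 0: read '1', 1-count=1 -> q_odd
  Position 1: read '0', 1-count=1 -> q_odd (no change)
  Position 2: read '0', 1-count=1 -> q_odd (no change)
  Position 3: read '0', 1-count=1 -> q_odd (no change)
  Position 4: read '1', 1-count=2 -> q_even
  Position 5: read '1', 1-count=3 -> q_odd
  Position 6: read '1', 1-count=4 -> q_even
  Position 7: read '1', 1-count=5 -> q_odd
  Position 8: read '1', 1-count=6 -> q_even
Final state: q_even, total 1s = 6 (even); the DFA requires an odd count -> reject

0


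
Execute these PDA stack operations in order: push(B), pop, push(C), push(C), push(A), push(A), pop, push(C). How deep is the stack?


Tracing stack operations:
  push(B) -> stack = [B], depth=1
  pop -> removed B, stack = [], depth=0
  push(C) -> stack = [C], depth=1
  push(C) -> stack = [C,C], depth=2
  push(A) -> stack = [C,C,A], depth=3
  push(A) -> stack = [C,C,A,A], depth=4
  pop -> removed A, stack = [C,C,A], depth=3
  push(C) -> stack = [C,C,A,C], depth=4
Final depth = 4

4


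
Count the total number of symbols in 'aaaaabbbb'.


String: 'aaaaabbbb'
Counting characters:
  'a' appears 5 time(s)
  'b' appears 4 time(s)
Total length = 5 + 4 = 9

9


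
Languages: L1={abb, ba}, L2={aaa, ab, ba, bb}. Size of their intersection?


L1 = {abb, ba}
L2 = {aaa, ab, ba, bb}
Checking each string in L1 against L2:
  'abb': in L2? No
  'ba': in L2? Yes
Intersection = {ba}
|L1 ∩ L2| = 1

1


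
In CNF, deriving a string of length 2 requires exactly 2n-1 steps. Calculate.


Chomsky Normal Form derivation:
String length n = 2
Each step either:
  - Splits a nonterminal into two (n-1 such steps)
  - Converts a nonterminal to terminal (n such steps)
Total = (n-1) + n = 2n - 1
= 2(2) - 1
= 4 - 1
= 3

3


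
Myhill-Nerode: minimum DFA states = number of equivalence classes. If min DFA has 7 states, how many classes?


Myhill-Nerode theorem:
Number of equivalence classes = number of states in minimal DFA
Minimal DFA states = 7
Therefore equivalence classes = 7

7


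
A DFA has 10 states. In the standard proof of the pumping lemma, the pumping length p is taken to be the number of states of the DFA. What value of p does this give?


Pumping lemma for regular languages (standard proof):
Take p = |Q|, the number of DFA states.
Any string of length >= |Q| passes through |Q|+1 states while reading its first |Q| symbols,
so by pigeonhole some state repeats, giving the loop that can be pumped.
Here |Q| = 10
Therefore the proof uses p = 10

10


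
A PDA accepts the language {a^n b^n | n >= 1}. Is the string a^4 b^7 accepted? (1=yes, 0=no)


Language requires equal numbers of a's and b's
PDA pushes for each 'a', pops for each 'b'
Number of a's = 4
Number of b's = 7
4 != 7 -> Reject

0


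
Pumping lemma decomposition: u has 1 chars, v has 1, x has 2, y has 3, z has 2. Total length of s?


|s| = |u| + |v| + |x| + |y| + |z|
= 1 + 1 + 2 + 3 + 2
= 2 + 2 + 5
= 4 + 5
= 9

9


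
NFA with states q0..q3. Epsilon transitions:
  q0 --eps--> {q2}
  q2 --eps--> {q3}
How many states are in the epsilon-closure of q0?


Starting from q0
Initialize closure = {q0}
Follow epsilon from q0 -> add q2
Follow epsilon from q2 -> add q3
Final closure: {q0, q2, q3}
Size = 3

3


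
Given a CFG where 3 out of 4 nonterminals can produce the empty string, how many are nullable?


Nonterminals: {S, A, B, C}
A nonterminal is nullable if it can derive epsilon
Counting nullable nonterminals: 3
Total nullable = 3

3


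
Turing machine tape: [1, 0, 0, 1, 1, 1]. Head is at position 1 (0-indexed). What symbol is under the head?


Tape: [1, 0, 0, 1, 1, 1]
Positions: 0 1 2 3 4 5
Values:    1 0 0 1 1 1
Head at position 1
tape[1] = 0

0


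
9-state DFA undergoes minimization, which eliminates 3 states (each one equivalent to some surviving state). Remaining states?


Original DFA: 9 states
Redundant states removed: 3
Minimized states = original - removed
= 9 - 3
= 6

6


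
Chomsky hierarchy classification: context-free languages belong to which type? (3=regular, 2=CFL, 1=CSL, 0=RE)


Chomsky hierarchy levels:
  Type 3: Regular (DFA/NFA/regex)
  Type 2: Context-free (PDA)
  Type 1: Context-sensitive
  Type 0: Recursively enumerable (TM)
'context-free' corresponds to Type 2

2


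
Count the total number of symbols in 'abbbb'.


String: 'abbbb'
Counting characters:
  'a' appears 1 time(s)
  'b' appears 4 time(s)
Total length = 1 + 4 = 5

5


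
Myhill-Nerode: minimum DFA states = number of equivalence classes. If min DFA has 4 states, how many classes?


Myhill-Nerode theorem:
Number of equivalence classes = number of states in minimal DFA
Minimal DFA states = 4
Therefore equivalence classes = 4

4


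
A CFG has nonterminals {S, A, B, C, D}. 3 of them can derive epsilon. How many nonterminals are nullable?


Nonterminals: {S, A, B, C, D}
A nonterminal is nullable if it can derive epsilon
Counting nullable nonterminals: 3
Total nullable = 3

3


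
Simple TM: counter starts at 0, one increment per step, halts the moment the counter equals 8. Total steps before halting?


Counter starts at 0. Counting sequence:
  Step 1: counter = 1
  Step 2: counter = 2
  Step 3: counter = 3
  Step 4: counter = 4
  Step 5: counter = 5
  Step 6: counter = 6
  Step 7: counter = 7
  Step 8: counter = 8
Counter reached 8 -> halt
Total steps = 8

8


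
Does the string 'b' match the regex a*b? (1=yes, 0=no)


Pattern: a*b
String: 'b'
Pattern requires: zero or more 'a's followed by exactly one 'b'
Found 0 leading 'a's
Remaining: 'b'
Remaining is exactly 'b' -> match
Result: 1

1


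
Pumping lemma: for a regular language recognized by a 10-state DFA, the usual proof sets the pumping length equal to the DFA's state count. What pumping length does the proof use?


Pumping lemma for regular languages (standard proof):
Take p = |Q|, the number of DFA states.
Any string of length >= |Q| passes through |Q|+1 states while reading its first |Q| symbols,
so by pigeonhole some state repeats, giving the loop that can be pumped.
Here |Q| = 10
Therefore the proof uses p = 10

10


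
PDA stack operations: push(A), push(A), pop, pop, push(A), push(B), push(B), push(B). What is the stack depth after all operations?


Tracing stack operations:
  push(A) -> stack = [A], depth=1
  push(A) -> stack = [A,A], depth=2
  pop -> removed A, stack = [A], depth=1
  pop -> removed A, stack = [], depth=0
  push(A) -> stack = [A], depth=1
  push(B) -> stack = [A,B], depth=2
  push(B) -> stack = [A,B,B], depth=3
  push(B) -> stack = [A,B,B,B], depth=4
Final depth = 4

4


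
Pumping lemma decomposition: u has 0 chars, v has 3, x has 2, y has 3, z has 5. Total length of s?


|s| = |u| + |v| + |x| + |y| + |z|
= 0 + 3 + 2 + 3 + 5
= 3 + 2 + 8
= 5 + 8
= 13

13


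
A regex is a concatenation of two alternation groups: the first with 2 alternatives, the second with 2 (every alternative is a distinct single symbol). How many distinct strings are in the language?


First group: 2 alternatives
Second group: 2 alternatives
Concatenation: each choice from group 1 pairs with each from group 2
Total = 2 x 2 = 4

4


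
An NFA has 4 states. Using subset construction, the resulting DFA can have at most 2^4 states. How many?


NFA has 4 states
Subset construction: each DFA state = subset of NFA states
Maximum subsets = 2^4
2^4 = 16

16


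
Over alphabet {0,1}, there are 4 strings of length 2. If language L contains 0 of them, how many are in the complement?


Alphabet: {0,1}
String length: 2
Total strings of length 2 = 2^2 = 4
Strings in L = 0
Complement = total - |L|
= 4 - 0
= 4

4


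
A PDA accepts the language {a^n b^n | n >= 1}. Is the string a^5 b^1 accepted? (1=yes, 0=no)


Language requires equal numbers of a's and b's
PDA pushes for each 'a', pops for each 'b'
Number of a's = 5
Number of b's = 1
5 != 1 -> Reject

0


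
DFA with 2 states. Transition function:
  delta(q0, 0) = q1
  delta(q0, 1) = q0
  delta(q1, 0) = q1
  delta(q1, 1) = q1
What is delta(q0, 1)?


Looking up transition function:
delta(q0, 1) in the table
Row: q0, Column: 1
Result: q0

q0


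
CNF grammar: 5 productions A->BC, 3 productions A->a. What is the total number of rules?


CNF allows two rule forms:
  A -> BC (binary): 5 rules
  A -> a (terminal): 3 rules
Total = 5 + 3 = 8

8


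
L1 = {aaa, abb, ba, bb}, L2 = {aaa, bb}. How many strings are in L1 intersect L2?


L1 = {aaa, abb, ba, bb}
L2 = {aaa, bb}
Checking each string in L1 against L2:
  'aaa': in L2? Yes
  'abb': in L2? No
  'ba': in L2? No
  'bb': in L2? Yes
Intersection = {aaa, bb}
|L1 ∩ L2| = 2

2


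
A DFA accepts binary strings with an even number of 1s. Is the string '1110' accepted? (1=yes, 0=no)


DFA has 2 states: q_even (start, accept=yes) and q_odd
Processing string '1110' character by character:
  Position 0: read '1', 1-count=1 -> q_odd
  Position 1: read '1', 1-count=2 -> q_even
  Position 2: read '1', 1-count=3 -> q_odd
  Position 3: read '0', 1-count=3 -> q_odd (no change)
Final state: q_odd, total 1s = 3 (odd); the DFA requires an even count -> reject

0


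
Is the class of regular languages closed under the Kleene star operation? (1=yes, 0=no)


Regular languages are closed under:
- Union (DFA product construction)
- Intersection (DFA product construction)
- Complement (swap accept/reject states)
- Concatenation (NFA construction)
- Kleene star (NFA construction)
Kleene star is in this list
Therefore: closed

1


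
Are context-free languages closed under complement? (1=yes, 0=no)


CFL closure properties:
  Closed under: union, concatenation, Kleene star
  NOT closed under: intersection, complement
Operation 'complement' is in not-closed list -> No (not closed)

0


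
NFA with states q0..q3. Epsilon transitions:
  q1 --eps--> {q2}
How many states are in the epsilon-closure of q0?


Starting from q0
Initialize closure = {q0}
q0 has no outgoing epsilon transitions -> nothing to add
Final closure: {q0}
Size = 1

1


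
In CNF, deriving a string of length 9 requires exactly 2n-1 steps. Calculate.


Chomsky Normal Form derivation:
String length n = 9
Each step either:
  - Splits a nonterminal into two (n-1 such steps)
  - Converts a nonterminal to terminal (n such steps)
Total = (n-1) + n = 2n - 1
= 2(9) - 1
= 18 - 1
= 17

17


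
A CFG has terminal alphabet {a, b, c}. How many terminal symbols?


Terminal symbols: a, b, c
Counting each: a (#1), b (#2), c (#3)
Total = 3

3


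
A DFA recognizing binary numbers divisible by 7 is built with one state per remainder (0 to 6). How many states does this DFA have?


Divisibility by 7 is tracked via the remainder mod 7: 0, 1, ..., 6
The construction assigns one state to each remainder
Number of remainders = 7

7


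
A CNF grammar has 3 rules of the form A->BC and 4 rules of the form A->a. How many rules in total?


CNF allows two rule forms:
  A -> BC (binary): 3 rules
  A -> a (terminal): 4 rules
Total = 3 + 4 = 7

7


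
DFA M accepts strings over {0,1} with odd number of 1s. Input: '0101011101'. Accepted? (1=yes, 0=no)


DFA has 2 states: q_even (start, accept=no) and q_odd
Processing string '0101011101' character by character:
  Position 0: read '0', 1-count=0 -> q_even (no change)
  Position 1: read '1', 1-count=1 -> q_odd
  Position 2: read '0', 1-count=1 -> q_odd (no change)
  Position 3: read '1', 1-count=2 -> q_even
  Position 4: read '0', 1-count=2 -> q_even (no change)
  Position 5: read '1', 1-count=3 -> q_odd
  Position 6: read '1', 1-count=4 -> q_even
  Position 7: read '1', 1-count=5 -> q_odd
  Position 8: read '0', 1-count=5 -> q_odd (no change)
  Position 9: read '1', 1-count=6 -> q_even
Final state: q_even, total 1s = 6 (even); the DFA requires an odd count -> reject

0


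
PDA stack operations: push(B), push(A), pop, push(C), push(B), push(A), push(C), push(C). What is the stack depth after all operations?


Tracing stack operations:
  push(B) -> stack = [B], depth=1
  push(A) -> stack = [B,A], depth=2
  pop -> removed A, stack = [B], depth=1
  push(C) -> stack = [B,C], depth=2
  push(B) -> stack = [B,C,B], depth=3
  push(A) -> stack = [B,C,B,A], depth=4
  push(C) -> stack = [B,C,B,A,C], depth=5
  push(C) -> stack = [B,C,B,A,C,C], depth=6
Final depth = 6

6


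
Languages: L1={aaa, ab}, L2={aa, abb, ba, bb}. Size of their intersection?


L1 = {aaa, ab}
L2 = {aa, abb, ba, bb}
Checking each string in L1 against L2:
  'aaa': in L2? No
  'ab': in L2? No
Intersection = {}
|L1 ∩ L2| = 0

0


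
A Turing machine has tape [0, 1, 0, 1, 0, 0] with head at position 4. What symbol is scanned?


Tape: [0, 1, 0, 1, 0, 0]
Positions: 0 1 2 3 4 5
Values:    0 1 0 1 0 0
Head at position 4
tape[4] = 0

0


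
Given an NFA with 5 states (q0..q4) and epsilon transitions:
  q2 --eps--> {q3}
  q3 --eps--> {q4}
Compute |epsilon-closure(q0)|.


Starting from q0
Initialize closure = {q0}
q0 has no outgoing epsilon transitions -> nothing to add
Final closure: {q0}
Size = 1

1


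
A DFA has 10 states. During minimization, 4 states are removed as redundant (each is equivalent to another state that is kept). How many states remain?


Original DFA: 10 states
Redundant states removed: 4
Minimized states = original - removed
= 10 - 4
= 6

6


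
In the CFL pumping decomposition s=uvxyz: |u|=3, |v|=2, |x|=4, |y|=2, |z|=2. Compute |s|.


|s| = |u| + |v| + |x| + |y| + |z|
= 3 + 2 + 4 + 2 + 2
= 5 + 4 + 4
= 9 + 4
= 13

13


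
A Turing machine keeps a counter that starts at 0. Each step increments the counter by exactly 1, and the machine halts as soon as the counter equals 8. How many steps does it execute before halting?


Counter starts at 0. Counting sequence:
  Step 1: counter = 1
  Step 2: counter = 2
  Step 3: counter = 3
  Step 4: counter = 4
  Step 5: counter = 5
  Step 6: counter = 6
  Step 7: counter = 7
  Step 8: counter = 8
Counter reached 8 -> halt
Total steps = 8

8


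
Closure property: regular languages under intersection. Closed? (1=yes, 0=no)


Regular languages are closed under:
- Union (DFA product construction)
- Intersection (DFA product construction)
- Complement (swap accept/reject states)
- Concatenation (NFA construction)
- Kleene star (NFA construction)
intersection is in this list
Therefore: closed

1


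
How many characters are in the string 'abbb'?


String: 'abbb'
Counting characters:
  'a' appears 1 time(s)
  'b' appears 3 time(s)
Total length = 1 + 3 = 4

4


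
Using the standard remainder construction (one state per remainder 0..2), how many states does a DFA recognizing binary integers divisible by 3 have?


Divisibility by 3 is tracked via the remainder mod 3: 0, 1, ..., 2
The construction assigns one state to each remainder
Number of remainders = 3

3


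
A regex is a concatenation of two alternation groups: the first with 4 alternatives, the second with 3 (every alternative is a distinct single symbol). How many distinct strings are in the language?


First group: 4 alternatives
Second group: 3 alternatives
Concatenation: each choice from group 1 pairs with each from group 2
Total = 4 x 3 = 12

12


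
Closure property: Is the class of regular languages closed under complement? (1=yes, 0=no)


Regular languages are closed under all standard operations:
- Union: Yes (product construction)
- Intersection: Yes (product construction)
- Complement: Yes (swap accept/reject)
- Concatenation: Yes (NFA construction)
Operation: complement -> Closed

1


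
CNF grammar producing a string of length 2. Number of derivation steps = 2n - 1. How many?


Chomsky Normal Form derivation:
String length n = 2
Each step either:
  - Splits a nonterminal into two (n-1 such steps)
  - Converts a nonterminal to terminal (n such steps)
Total = (n-1) + n = 2n - 1
= 2(2) - 1
= 4 - 1
= 3

3


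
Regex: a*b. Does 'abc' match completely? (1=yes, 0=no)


Pattern: a*b
String: 'abc'
Pattern requires: zero or more 'a's followed by exactly one 'b'
Found 1 leading 'a's
Remaining: 'bc'
Remaining is not 'b' -> no match
Result: 0

0


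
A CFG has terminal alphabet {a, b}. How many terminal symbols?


Terminal symbols: a, b
Counting each: a (#1), b (#2)
Total = 2

2


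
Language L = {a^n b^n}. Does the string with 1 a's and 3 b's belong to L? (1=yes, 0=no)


Language requires equal numbers of a's and b's
PDA pushes for each 'a', pops for each 'b'
Number of a's = 1
Number of b's = 3
1 != 3 -> Reject

0


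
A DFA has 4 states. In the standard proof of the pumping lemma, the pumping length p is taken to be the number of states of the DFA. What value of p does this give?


Pumping lemma for regular languages (standard proof):
Take p = |Q|, the number of DFA states.
Any string of length >= |Q| passes through |Q|+1 states while reading its first |Q| symbols,
so by pigeonhole some state repeats, giving the loop that can be pumped.
Here |Q| = 4
Therefore the proof uses p = 4

4


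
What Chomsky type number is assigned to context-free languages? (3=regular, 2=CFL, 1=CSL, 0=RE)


Chomsky hierarchy levels:
  Type 3: Regular (DFA/NFA/regex)
  Type 2: Context-free (PDA)
  Type 1: Context-sensitive
  Type 0: Recursively enumerable (TM)
'context-free' corresponds to Type 2

2


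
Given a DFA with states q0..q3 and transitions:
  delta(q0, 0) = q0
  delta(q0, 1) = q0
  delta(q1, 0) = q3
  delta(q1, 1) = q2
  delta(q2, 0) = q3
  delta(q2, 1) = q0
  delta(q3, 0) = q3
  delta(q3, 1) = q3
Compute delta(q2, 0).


Looking up transition function:
delta(q2, 0) in the table
Row: q2, Column: 0
Result: q3

q3
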